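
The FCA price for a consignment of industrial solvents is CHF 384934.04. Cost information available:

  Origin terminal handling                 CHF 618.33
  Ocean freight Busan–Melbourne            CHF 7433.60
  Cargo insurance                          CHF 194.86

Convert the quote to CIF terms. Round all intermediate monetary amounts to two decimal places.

From FCA to CIF, the seller additionally bears: origin terminal, freight, insurance.
CIF price = 384934.04 + 618.33 + 7433.60 + 194.86 = 393180.83

CIF price: CHF 393180.83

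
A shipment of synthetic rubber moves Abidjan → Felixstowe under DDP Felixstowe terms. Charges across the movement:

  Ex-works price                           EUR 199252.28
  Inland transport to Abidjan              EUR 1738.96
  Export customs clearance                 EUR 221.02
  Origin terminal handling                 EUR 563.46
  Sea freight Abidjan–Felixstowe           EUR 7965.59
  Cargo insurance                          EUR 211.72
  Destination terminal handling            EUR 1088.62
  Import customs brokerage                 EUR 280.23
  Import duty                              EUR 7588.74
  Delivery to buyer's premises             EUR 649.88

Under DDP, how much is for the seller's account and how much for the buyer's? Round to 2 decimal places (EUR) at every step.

Seller: EUR 219560.50; buyer: EUR 0.00

DDP: the seller bears all costs including import duty.
Seller's account: goods 199252.28 + inland to port 1738.96 + export clearance 221.02 + origin terminal 563.46 + freight 7965.59 + insurance 211.72 + destination terminal 1088.62 + brokerage 280.23 + duty 7588.74 + delivery 649.88 = 219560.50
Buyer's account: 0.00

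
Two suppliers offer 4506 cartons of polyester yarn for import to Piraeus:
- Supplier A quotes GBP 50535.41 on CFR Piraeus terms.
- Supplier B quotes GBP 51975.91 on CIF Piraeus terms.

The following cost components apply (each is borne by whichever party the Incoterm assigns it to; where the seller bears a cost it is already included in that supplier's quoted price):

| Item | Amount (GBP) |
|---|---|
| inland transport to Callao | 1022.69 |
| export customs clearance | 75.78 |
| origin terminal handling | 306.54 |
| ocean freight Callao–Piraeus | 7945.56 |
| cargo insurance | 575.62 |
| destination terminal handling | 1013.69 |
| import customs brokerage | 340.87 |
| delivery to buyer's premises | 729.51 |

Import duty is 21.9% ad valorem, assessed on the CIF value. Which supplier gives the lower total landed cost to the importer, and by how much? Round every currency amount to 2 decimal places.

Supplier A is cheaper by GBP 1054.28

Supplier A (CFR):
CIF value = CFR price + insurance = 50535.41 + 575.62 = 51111.03
Import duty = 51111.03 × 21.9% = 11193.32
Buyer bears (A): 575.62 + 1013.69 + 340.87 + 729.51 = 2659.69
Landed cost (A) = invoice 50535.41 + 2659.69 + duty 11193.32 = 64388.42
Supplier B (CIF):
The CIF price already equals the CIF value: 51975.91
Import duty = 51975.91 × 21.9% = 11382.72
Buyer bears (B): 1013.69 + 340.87 + 729.51 = 2084.07
Landed cost (B) = invoice 51975.91 + 2084.07 + duty 11382.72 = 65442.70
Difference = |64388.42 − 65442.70| = 1054.28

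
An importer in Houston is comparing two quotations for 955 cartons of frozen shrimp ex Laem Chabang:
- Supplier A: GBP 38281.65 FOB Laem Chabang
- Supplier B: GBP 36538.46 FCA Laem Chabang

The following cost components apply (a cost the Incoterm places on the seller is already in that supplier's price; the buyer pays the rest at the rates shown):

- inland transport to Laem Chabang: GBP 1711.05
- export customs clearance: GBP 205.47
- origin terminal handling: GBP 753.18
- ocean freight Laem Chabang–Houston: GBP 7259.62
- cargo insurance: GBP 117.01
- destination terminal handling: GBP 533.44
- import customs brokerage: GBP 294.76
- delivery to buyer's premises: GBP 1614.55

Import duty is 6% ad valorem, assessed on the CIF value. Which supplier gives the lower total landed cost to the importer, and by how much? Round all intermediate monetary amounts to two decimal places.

Supplier B is cheaper by GBP 1049.41

Supplier A (FOB):
CIF value = FOB price + freight + insurance = 38281.65 + 7259.62 + 117.01 = 45658.28
Import duty = 45658.28 × 6% = 2739.50
Buyer bears (A): 7259.62 + 117.01 + 533.44 + 294.76 + 1614.55 = 9819.38
Landed cost (A) = invoice 38281.65 + 9819.38 + duty 2739.50 = 50840.53
Supplier B (FCA):
CIF value = FCA price + origin terminal + freight + insurance = 36538.46 + 753.18 + 7259.62 + 117.01 = 44668.27
Import duty = 44668.27 × 6% = 2680.10
Buyer bears (B): 753.18 + 7259.62 + 117.01 + 533.44 + 294.76 + 1614.55 = 10572.56
Landed cost (B) = invoice 36538.46 + 10572.56 + duty 2680.10 = 49791.12
Difference = |50840.53 − 49791.12| = 1049.41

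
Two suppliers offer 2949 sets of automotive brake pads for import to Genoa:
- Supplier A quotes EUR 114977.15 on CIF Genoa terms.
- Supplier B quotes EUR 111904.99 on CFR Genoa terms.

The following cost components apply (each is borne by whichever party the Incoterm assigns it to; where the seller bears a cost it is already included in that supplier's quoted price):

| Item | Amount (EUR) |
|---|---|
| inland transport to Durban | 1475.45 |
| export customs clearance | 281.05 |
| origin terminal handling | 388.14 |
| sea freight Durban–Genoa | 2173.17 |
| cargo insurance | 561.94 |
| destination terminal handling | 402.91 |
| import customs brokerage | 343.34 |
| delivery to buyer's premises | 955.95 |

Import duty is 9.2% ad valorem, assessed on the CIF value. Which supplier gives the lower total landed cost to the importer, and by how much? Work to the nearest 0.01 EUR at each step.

Supplier B is cheaper by EUR 2741.16

Supplier A (CIF):
The CIF price already equals the CIF value: 114977.15
Import duty = 114977.15 × 9.2% = 10577.90
Buyer bears (A): 402.91 + 343.34 + 955.95 = 1702.20
Landed cost (A) = invoice 114977.15 + 1702.20 + duty 10577.90 = 127257.25
Supplier B (CFR):
CIF value = CFR price + insurance = 111904.99 + 561.94 = 112466.93
Import duty = 112466.93 × 9.2% = 10346.96
Buyer bears (B): 561.94 + 402.91 + 343.34 + 955.95 = 2264.14
Landed cost (B) = invoice 111904.99 + 2264.14 + duty 10346.96 = 124516.09
Difference = |127257.25 − 124516.09| = 2741.16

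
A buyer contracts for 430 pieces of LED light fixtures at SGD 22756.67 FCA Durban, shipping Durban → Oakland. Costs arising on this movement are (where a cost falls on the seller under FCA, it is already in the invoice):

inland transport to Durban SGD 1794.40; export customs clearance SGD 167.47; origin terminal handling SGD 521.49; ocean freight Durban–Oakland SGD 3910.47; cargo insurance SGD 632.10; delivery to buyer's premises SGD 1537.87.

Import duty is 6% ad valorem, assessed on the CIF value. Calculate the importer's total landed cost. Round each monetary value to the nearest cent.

FCA: the seller delivers export-cleared goods to the carrier; the buyer bears costs from that point.
Already in the invoice (seller's account under FCA): inland to port, export clearance — exclude.
CIF value = FCA price + origin terminal + freight + insurance = 22756.67 + 521.49 + 3910.47 + 632.10 = 27820.73
Import duty = 27820.73 × 6% = 1669.24
Buyer bears: origin terminal 521.49 + freight 3910.47 + insurance 632.10 + delivery 1537.87 + duty 1669.24 = 8271.17
Landed cost = invoice 22756.67 + 8271.17 = 31027.84

Total landed cost: SGD 31027.84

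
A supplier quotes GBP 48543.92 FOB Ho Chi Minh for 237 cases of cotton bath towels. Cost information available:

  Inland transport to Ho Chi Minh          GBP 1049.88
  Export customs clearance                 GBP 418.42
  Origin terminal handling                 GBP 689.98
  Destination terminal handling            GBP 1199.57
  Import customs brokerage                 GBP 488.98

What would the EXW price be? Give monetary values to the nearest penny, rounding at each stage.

Not relevant to the conversion: brokerage, destination terminal — on the buyer under both terms; not part of either seller's price.
From FOB to EXW, the seller no longer bears: inland to port, export clearance, origin terminal.
EXW price = 48543.92 − 1049.88 − 418.42 − 689.98 = 46385.64

EXW price: GBP 46385.64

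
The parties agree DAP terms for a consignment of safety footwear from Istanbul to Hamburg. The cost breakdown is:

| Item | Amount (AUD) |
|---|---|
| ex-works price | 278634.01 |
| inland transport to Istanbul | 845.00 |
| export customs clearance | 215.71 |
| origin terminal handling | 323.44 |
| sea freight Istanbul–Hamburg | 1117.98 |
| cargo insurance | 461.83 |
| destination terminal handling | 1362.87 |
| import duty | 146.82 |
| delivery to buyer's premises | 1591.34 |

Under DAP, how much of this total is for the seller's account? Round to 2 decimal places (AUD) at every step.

DAP: the seller bears all costs to the named destination except import duty and clearance.
Seller's account: goods 278634.01 + inland to port 845.00 + export clearance 215.71 + origin terminal 323.44 + freight 1117.98 + insurance 461.83 + destination terminal 1362.87 + delivery 1591.34 = 284552.18
Buyer's account: duty 146.82 = 146.82

Seller's account: AUD 284552.18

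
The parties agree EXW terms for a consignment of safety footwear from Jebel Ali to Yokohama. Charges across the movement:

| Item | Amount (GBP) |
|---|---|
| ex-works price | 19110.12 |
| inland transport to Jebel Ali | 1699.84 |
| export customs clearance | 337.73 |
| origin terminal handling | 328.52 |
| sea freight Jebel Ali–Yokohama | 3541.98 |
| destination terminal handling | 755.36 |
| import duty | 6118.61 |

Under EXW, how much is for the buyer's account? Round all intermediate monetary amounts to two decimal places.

EXW: the seller makes goods available at their premises; the buyer bears all onward costs.
Seller's account: goods 19110.12 = 19110.12
Buyer's account: inland to port 1699.84 + export clearance 337.73 + origin terminal 328.52 + freight 3541.98 + destination terminal 755.36 + duty 6118.61 = 12782.04

Buyer's account: GBP 12782.04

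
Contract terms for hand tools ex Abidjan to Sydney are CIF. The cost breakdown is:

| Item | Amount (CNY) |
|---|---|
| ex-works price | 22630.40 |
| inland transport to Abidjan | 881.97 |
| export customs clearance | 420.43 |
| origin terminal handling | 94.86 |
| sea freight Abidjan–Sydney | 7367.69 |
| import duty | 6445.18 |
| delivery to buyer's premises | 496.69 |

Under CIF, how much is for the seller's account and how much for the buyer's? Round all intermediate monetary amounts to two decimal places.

Seller: CNY 31395.35; buyer: CNY 6941.87

CIF: the seller pays costs through ocean freight and marine insurance to the destination port.
Seller's account: goods 22630.40 + inland to port 881.97 + export clearance 420.43 + origin terminal 94.86 + freight 7367.69 = 31395.35
Buyer's account: duty 6445.18 + delivery 496.69 = 6941.87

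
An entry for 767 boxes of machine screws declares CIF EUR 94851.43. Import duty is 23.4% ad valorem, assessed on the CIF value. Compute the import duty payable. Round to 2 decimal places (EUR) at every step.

Import duty = 94851.43 × 23.4% = 22195.23

Import duty: EUR 22195.23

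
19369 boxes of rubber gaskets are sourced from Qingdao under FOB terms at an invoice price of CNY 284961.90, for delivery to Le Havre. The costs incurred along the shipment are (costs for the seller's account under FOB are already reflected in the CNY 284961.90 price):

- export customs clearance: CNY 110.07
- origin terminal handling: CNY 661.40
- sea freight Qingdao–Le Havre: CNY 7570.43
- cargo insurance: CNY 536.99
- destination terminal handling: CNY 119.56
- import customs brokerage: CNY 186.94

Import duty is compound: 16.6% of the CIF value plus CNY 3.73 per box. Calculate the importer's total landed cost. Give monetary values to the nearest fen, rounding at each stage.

FOB: the seller bears costs until goods are on board at the origin port; the buyer bears freight, insurance and all costs thereafter.
Already in the invoice (seller's account under FOB): export clearance, origin terminal — exclude.
CIF value = FOB price + freight + insurance = 284961.90 + 7570.43 + 536.99 = 293069.32
Ad valorem component: 293069.32 × 16.6% = 48649.51
Specific component: 19369 × 3.73 = 72246.37
Import duty = 48649.51 + 72246.37 = 120895.88
Buyer bears: freight 7570.43 + insurance 536.99 + destination terminal 119.56 + brokerage 186.94 + duty 120895.88 = 129309.80
Landed cost = invoice 284961.90 + 129309.80 = 414271.70

Total landed cost: CNY 414271.70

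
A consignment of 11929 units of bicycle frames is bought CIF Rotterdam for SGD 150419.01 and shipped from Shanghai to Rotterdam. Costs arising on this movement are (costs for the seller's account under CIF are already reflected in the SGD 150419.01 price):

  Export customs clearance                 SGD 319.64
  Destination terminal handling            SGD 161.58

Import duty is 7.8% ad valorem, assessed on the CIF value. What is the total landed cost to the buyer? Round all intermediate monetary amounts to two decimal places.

CIF: the seller pays costs through ocean freight and marine insurance to the destination port.
Already in the invoice (seller's account under CIF): export clearance — exclude.
The CIF price already equals the CIF value: 150419.01
Import duty = 150419.01 × 7.8% = 11732.68
Buyer bears: destination terminal 161.58 + duty 11732.68 = 11894.26
Landed cost = invoice 150419.01 + 11894.26 = 162313.27

Total landed cost: SGD 162313.27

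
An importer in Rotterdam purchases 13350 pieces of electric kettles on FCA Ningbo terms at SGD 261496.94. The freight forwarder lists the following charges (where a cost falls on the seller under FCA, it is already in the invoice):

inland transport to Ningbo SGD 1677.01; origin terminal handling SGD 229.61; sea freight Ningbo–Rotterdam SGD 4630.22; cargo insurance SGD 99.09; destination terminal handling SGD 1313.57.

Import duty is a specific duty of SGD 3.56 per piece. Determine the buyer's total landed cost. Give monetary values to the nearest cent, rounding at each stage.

Total landed cost: SGD 315295.43

FCA: the seller delivers export-cleared goods to the carrier; the buyer bears costs from that point.
Already in the invoice (seller's account under FCA): inland to port — exclude.
CIF value = FCA price + origin terminal + freight + insurance = 261496.94 + 229.61 + 4630.22 + 99.09 = 266455.86
Import duty = 13350 × 3.56 = 47526.00
Buyer bears: origin terminal 229.61 + freight 4630.22 + insurance 99.09 + destination terminal 1313.57 + duty 47526.00 = 53798.49
Landed cost = invoice 261496.94 + 53798.49 = 315295.43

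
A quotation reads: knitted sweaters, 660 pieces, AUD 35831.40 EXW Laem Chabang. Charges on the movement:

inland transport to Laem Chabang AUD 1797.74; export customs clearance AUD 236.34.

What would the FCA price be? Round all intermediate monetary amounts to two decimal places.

From EXW to FCA, the seller additionally bears: inland to port, export clearance.
FCA price = 35831.40 + 1797.74 + 236.34 = 37865.48

FCA price: AUD 37865.48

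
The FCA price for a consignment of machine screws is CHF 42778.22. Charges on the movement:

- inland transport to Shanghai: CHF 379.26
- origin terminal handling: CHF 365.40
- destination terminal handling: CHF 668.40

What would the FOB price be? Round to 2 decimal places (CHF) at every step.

FOB price: CHF 43143.62

Not relevant to the conversion: inland to port — on the seller under both FCA and FOB; already in the FCA price and stays in the FOB price. destination terminal — on the buyer under both terms; not part of either seller's price.
From FCA to FOB, the seller additionally bears: origin terminal.
FOB price = 42778.22 + 365.40 = 43143.62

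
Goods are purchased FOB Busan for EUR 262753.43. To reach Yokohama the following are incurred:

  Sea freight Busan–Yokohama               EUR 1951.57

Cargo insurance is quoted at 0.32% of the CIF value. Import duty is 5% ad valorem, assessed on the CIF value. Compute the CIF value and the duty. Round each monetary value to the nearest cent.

CIF value: EUR 265554.78; import duty: EUR 13277.74

Let C be the CIF value. C = FOB price + freight + 0.32% × C
C − 0.32% × C = 262753.43 + 1951.57
0.9968 × C = 264705.00
C = 264705.00 / 0.9968 = 265554.78
Insurance premium = 0.32% × 265554.78 = 849.78
Import duty = 265554.78 × 5% = 13277.74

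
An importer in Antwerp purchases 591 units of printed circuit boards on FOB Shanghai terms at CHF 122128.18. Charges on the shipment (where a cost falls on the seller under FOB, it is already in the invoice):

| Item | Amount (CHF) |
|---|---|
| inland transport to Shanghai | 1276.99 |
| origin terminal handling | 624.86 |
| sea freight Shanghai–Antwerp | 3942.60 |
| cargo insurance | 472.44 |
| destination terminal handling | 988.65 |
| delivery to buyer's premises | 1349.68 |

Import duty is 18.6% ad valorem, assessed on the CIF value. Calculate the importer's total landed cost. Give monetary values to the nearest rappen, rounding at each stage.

Total landed cost: CHF 152418.59

FOB: the seller bears costs until goods are on board at the origin port; the buyer bears freight, insurance and all costs thereafter.
Already in the invoice (seller's account under FOB): inland to port, origin terminal — exclude.
CIF value = FOB price + freight + insurance = 122128.18 + 3942.60 + 472.44 = 126543.22
Import duty = 126543.22 × 18.6% = 23537.04
Buyer bears: freight 3942.60 + insurance 472.44 + destination terminal 988.65 + delivery 1349.68 + duty 23537.04 = 30290.41
Landed cost = invoice 122128.18 + 30290.41 = 152418.59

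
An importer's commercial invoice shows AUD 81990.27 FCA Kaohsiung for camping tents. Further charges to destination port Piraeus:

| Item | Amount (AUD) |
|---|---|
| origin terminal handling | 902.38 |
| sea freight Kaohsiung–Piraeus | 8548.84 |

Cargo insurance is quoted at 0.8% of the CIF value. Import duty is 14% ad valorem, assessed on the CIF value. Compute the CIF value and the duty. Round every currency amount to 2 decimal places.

CIF value: AUD 92178.92; import duty: AUD 12905.05

Let C be the CIF value. C = FCA price + pre-shipment costs + freight + 0.8% × C
C − 0.8% × C = 81990.27 + 902.38 + 8548.84
0.992 × C = 91441.49
C = 91441.49 / 0.992 = 92178.92
Insurance premium = 0.8% × 92178.92 = 737.43
Import duty = 92178.92 × 14% = 12905.05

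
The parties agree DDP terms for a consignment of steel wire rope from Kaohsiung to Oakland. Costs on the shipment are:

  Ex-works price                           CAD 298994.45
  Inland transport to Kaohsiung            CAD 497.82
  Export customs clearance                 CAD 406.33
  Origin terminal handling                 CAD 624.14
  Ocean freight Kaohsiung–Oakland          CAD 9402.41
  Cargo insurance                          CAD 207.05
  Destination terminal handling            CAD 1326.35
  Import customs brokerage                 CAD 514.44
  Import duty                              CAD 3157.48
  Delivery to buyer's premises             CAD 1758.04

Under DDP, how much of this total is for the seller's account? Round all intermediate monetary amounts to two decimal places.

DDP: the seller bears all costs including import duty.
Seller's account: goods 298994.45 + inland to port 497.82 + export clearance 406.33 + origin terminal 624.14 + freight 9402.41 + insurance 207.05 + destination terminal 1326.35 + brokerage 514.44 + duty 3157.48 + delivery 1758.04 = 316888.51
Buyer's account: 0.00

Seller's account: CAD 316888.51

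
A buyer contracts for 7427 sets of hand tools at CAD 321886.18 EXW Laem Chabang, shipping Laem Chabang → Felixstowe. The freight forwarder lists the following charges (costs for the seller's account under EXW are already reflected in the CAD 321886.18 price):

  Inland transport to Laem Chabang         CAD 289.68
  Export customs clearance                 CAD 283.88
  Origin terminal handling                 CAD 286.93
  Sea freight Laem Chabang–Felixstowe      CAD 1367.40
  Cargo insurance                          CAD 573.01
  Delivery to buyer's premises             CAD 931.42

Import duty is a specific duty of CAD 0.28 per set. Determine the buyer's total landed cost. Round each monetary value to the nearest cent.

EXW: the seller makes goods available at their premises; the buyer bears all onward costs.
CIF value = EXW price + inland to port + export clearance + origin terminal + freight + insurance = 321886.18 + 289.68 + 283.88 + 286.93 + 1367.40 + 573.01 = 324687.08
Import duty = 7427 × 0.28 = 2079.56
Buyer bears: inland to port 289.68 + export clearance 283.88 + origin terminal 286.93 + freight 1367.40 + insurance 573.01 + delivery 931.42 + duty 2079.56 = 5811.88
Landed cost = invoice 321886.18 + 5811.88 = 327698.06

Total landed cost: CAD 327698.06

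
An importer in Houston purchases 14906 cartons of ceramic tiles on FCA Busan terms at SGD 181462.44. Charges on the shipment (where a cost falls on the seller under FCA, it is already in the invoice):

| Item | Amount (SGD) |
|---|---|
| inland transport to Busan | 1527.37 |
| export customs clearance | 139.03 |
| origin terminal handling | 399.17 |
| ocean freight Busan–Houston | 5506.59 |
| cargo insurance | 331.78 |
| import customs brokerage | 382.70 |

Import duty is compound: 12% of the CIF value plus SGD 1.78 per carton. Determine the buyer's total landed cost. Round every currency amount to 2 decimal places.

Total landed cost: SGD 237139.36

FCA: the seller delivers export-cleared goods to the carrier; the buyer bears costs from that point.
Already in the invoice (seller's account under FCA): inland to port, export clearance — exclude.
CIF value = FCA price + origin terminal + freight + insurance = 181462.44 + 399.17 + 5506.59 + 331.78 = 187699.98
Ad valorem component: 187699.98 × 12% = 22524.00
Specific component: 14906 × 1.78 = 26532.68
Import duty = 22524.00 + 26532.68 = 49056.68
Buyer bears: origin terminal 399.17 + freight 5506.59 + insurance 331.78 + brokerage 382.70 + duty 49056.68 = 55676.92
Landed cost = invoice 181462.44 + 55676.92 = 237139.36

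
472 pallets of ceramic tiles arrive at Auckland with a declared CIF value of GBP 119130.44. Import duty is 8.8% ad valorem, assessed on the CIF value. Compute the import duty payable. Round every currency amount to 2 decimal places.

Import duty: GBP 10483.48

Import duty = 119130.44 × 8.8% = 10483.48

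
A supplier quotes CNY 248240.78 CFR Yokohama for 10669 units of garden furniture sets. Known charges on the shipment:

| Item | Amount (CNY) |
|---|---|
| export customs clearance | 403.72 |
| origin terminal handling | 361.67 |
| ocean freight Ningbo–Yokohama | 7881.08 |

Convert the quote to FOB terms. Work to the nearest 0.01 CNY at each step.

Not relevant to the conversion: origin terminal, export clearance — on the seller under both CFR and FOB; already in the CFR price and stays in the FOB price.
From CFR to FOB, the seller no longer bears: freight.
FOB price = 248240.78 − 7881.08 = 240359.70

FOB price: CNY 240359.70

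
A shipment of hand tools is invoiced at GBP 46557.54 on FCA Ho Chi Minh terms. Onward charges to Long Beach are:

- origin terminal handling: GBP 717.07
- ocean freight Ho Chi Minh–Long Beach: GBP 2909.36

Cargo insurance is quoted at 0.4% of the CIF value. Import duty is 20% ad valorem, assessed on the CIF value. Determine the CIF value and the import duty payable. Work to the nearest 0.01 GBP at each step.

Let C be the CIF value. C = FCA price + pre-shipment costs + freight + 0.4% × C
C − 0.4% × C = 46557.54 + 717.07 + 2909.36
0.996 × C = 50183.97
C = 50183.97 / 0.996 = 50385.51
Insurance premium = 0.4% × 50385.51 = 201.54
Import duty = 50385.51 × 20% = 10077.10

CIF value: GBP 50385.51; import duty: GBP 10077.10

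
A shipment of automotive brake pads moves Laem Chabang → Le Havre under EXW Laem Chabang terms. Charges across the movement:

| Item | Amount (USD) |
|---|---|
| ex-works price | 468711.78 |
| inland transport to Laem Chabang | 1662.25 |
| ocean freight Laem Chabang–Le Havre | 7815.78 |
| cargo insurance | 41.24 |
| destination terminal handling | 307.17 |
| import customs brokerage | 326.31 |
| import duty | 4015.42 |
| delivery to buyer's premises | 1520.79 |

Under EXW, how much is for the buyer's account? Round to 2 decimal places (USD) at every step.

Buyer's account: USD 15688.96

EXW: the seller makes goods available at their premises; the buyer bears all onward costs.
Seller's account: goods 468711.78 = 468711.78
Buyer's account: inland to port 1662.25 + freight 7815.78 + insurance 41.24 + destination terminal 307.17 + brokerage 326.31 + duty 4015.42 + delivery 1520.79 = 15688.96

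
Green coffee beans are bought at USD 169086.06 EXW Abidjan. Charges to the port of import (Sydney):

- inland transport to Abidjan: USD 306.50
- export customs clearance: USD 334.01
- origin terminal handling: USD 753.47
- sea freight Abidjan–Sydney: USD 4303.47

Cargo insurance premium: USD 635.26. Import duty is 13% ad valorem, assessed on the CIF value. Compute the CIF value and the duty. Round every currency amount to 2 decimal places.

CIF = EXW price + pre-shipment costs + freight + insurance
CIF = 169086.06 + 306.50 + 334.01 + 753.47 + 4303.47 + 635.26 = 175418.77
Import duty = 175418.77 × 13% = 22804.44

CIF value: USD 175418.77; import duty: USD 22804.44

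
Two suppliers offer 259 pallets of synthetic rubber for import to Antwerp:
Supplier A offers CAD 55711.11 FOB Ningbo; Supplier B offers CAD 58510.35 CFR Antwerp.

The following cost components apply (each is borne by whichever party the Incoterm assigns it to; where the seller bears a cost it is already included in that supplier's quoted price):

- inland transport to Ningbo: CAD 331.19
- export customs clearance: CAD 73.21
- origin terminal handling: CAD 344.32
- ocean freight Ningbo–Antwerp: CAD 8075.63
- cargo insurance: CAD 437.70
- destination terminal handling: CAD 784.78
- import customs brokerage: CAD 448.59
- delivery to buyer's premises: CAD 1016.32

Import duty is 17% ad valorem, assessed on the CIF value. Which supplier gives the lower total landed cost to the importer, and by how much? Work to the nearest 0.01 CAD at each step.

Supplier A (FOB):
CIF value = FOB price + freight + insurance = 55711.11 + 8075.63 + 437.70 = 64224.44
Import duty = 64224.44 × 17% = 10918.15
Buyer bears (A): 8075.63 + 437.70 + 784.78 + 448.59 + 1016.32 = 10763.02
Landed cost (A) = invoice 55711.11 + 10763.02 + duty 10918.15 = 77392.28
Supplier B (CFR):
CIF value = CFR price + insurance = 58510.35 + 437.70 = 58948.05
Import duty = 58948.05 × 17% = 10021.17
Buyer bears (B): 437.70 + 784.78 + 448.59 + 1016.32 = 2687.39
Landed cost (B) = invoice 58510.35 + 2687.39 + duty 10021.17 = 71218.91
Difference = |77392.28 − 71218.91| = 6173.37

Supplier B is cheaper by CAD 6173.37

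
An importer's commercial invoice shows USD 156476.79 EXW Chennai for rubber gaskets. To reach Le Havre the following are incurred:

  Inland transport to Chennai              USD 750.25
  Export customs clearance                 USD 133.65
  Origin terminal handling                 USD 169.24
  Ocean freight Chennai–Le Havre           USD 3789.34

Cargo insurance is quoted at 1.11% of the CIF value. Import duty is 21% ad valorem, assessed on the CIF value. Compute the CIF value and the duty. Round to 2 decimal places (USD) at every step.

CIF value: USD 163130.01; import duty: USD 34257.30

Let C be the CIF value. C = EXW price + pre-shipment costs + freight + 1.11% × C
C − 1.11% × C = 156476.79 + 750.25 + 133.65 + 169.24 + 3789.34
0.9889 × C = 161319.27
C = 161319.27 / 0.9889 = 163130.01
Insurance premium = 1.11% × 163130.01 = 1810.74
Import duty = 163130.01 × 21% = 34257.30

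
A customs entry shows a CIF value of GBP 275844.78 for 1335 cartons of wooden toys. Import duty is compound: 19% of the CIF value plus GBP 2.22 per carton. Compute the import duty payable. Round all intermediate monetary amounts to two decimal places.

Import duty: GBP 55374.21

Ad valorem component: 275844.78 × 19% = 52410.51
Specific component: 1335 × 2.22 = 2963.70
Import duty = 52410.51 + 2963.70 = 55374.21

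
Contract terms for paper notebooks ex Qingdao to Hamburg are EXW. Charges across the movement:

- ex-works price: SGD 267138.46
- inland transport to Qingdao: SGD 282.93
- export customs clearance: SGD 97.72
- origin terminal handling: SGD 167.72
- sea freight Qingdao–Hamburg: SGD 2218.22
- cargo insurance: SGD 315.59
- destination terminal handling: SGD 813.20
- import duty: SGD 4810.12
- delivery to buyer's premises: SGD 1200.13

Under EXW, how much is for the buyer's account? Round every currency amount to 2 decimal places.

EXW: the seller makes goods available at their premises; the buyer bears all onward costs.
Seller's account: goods 267138.46 = 267138.46
Buyer's account: inland to port 282.93 + export clearance 97.72 + origin terminal 167.72 + freight 2218.22 + insurance 315.59 + destination terminal 813.20 + duty 4810.12 + delivery 1200.13 = 9905.63

Buyer's account: SGD 9905.63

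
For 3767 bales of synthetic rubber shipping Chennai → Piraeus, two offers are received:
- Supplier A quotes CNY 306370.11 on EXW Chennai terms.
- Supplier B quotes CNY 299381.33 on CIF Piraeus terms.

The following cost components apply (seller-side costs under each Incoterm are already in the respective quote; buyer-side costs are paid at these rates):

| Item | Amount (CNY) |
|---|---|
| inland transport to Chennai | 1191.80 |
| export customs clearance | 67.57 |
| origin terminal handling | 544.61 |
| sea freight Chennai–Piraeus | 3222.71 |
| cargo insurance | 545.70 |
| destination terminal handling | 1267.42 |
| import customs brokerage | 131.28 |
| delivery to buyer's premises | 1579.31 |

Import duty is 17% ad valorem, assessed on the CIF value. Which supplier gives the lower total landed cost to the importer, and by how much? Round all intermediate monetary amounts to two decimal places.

Supplier A (EXW):
CIF value = EXW price + inland to port + export clearance + origin terminal + freight + insurance = 306370.11 + 1191.80 + 67.57 + 544.61 + 3222.71 + 545.70 = 311942.50
Import duty = 311942.50 × 17% = 53030.23
Buyer bears (A): 1191.80 + 67.57 + 544.61 + 3222.71 + 545.70 + 1267.42 + 131.28 + 1579.31 = 8550.40
Landed cost (A) = invoice 306370.11 + 8550.40 + duty 53030.23 = 367950.74
Supplier B (CIF):
The CIF price already equals the CIF value: 299381.33
Import duty = 299381.33 × 17% = 50894.83
Buyer bears (B): 1267.42 + 131.28 + 1579.31 = 2978.01
Landed cost (B) = invoice 299381.33 + 2978.01 + duty 50894.83 = 353254.17
Difference = |367950.74 − 353254.17| = 14696.57

Supplier B is cheaper by CNY 14696.57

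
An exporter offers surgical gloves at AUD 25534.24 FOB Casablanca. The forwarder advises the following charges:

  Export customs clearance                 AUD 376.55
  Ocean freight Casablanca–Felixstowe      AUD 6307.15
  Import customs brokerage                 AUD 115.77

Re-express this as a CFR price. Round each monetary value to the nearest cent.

CFR price: AUD 31841.39

Not relevant to the conversion: export clearance — on the seller under both FOB and CFR; already in the FOB price and stays in the CFR price. brokerage — on the buyer under both terms; not part of either seller's price.
From FOB to CFR, the seller additionally bears: freight.
CFR price = 25534.24 + 6307.15 = 31841.39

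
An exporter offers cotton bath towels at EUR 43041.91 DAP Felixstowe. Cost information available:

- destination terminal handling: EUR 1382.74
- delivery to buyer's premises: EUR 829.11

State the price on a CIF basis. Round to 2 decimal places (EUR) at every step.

From DAP to CIF, the seller no longer bears: destination terminal, delivery.
CIF price = 43041.91 − 1382.74 − 829.11 = 40830.06

CIF price: EUR 40830.06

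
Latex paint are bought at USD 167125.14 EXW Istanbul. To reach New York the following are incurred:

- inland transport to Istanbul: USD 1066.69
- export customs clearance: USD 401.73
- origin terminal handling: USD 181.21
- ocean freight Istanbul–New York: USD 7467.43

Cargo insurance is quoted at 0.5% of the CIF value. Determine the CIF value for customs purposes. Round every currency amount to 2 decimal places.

CIF value: USD 177127.84

Let C be the CIF value. C = EXW price + pre-shipment costs + freight + 0.5% × C
C − 0.5% × C = 167125.14 + 1066.69 + 401.73 + 181.21 + 7467.43
0.995 × C = 176242.20
C = 176242.20 / 0.995 = 177127.84
Insurance premium = 0.5% × 177127.84 = 885.64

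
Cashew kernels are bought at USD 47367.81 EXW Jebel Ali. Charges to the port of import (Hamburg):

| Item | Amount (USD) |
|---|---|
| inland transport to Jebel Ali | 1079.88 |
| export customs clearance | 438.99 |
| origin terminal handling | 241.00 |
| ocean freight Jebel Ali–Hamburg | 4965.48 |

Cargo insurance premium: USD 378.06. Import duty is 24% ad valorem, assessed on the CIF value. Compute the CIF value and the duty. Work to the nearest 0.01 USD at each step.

CIF = EXW price + pre-shipment costs + freight + insurance
CIF = 47367.81 + 1079.88 + 438.99 + 241.00 + 4965.48 + 378.06 = 54471.22
Import duty = 54471.22 × 24% = 13073.09

CIF value: USD 54471.22; import duty: USD 13073.09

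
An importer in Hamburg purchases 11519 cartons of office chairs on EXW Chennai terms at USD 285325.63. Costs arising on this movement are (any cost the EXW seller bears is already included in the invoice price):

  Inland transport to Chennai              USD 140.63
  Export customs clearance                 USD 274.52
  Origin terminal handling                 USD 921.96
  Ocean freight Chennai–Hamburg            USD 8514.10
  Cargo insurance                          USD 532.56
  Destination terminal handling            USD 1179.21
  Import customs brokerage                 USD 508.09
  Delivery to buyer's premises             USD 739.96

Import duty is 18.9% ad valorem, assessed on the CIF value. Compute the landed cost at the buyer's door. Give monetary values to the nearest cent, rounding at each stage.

EXW: the seller makes goods available at their premises; the buyer bears all onward costs.
CIF value = EXW price + inland to port + export clearance + origin terminal + freight + insurance = 285325.63 + 140.63 + 274.52 + 921.96 + 8514.10 + 532.56 = 295709.40
Import duty = 295709.40 × 18.9% = 55889.08
Buyer bears: inland to port 140.63 + export clearance 274.52 + origin terminal 921.96 + freight 8514.10 + insurance 532.56 + destination terminal 1179.21 + brokerage 508.09 + delivery 739.96 + duty 55889.08 = 68700.11
Landed cost = invoice 285325.63 + 68700.11 = 354025.74

Total landed cost: USD 354025.74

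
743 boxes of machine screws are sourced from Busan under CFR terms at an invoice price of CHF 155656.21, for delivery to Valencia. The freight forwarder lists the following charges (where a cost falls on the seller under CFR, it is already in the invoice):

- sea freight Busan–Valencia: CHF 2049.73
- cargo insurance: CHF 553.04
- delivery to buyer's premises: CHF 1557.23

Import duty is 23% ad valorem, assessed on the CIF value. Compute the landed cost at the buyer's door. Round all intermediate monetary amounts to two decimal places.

Total landed cost: CHF 193694.61

CFR: the seller pays costs through ocean freight to the destination port, but not insurance.
Already in the invoice (seller's account under CFR): freight — exclude.
CIF value = CFR price + insurance = 155656.21 + 553.04 = 156209.25
Import duty = 156209.25 × 23% = 35928.13
Buyer bears: insurance 553.04 + delivery 1557.23 + duty 35928.13 = 38038.40
Landed cost = invoice 155656.21 + 38038.40 = 193694.61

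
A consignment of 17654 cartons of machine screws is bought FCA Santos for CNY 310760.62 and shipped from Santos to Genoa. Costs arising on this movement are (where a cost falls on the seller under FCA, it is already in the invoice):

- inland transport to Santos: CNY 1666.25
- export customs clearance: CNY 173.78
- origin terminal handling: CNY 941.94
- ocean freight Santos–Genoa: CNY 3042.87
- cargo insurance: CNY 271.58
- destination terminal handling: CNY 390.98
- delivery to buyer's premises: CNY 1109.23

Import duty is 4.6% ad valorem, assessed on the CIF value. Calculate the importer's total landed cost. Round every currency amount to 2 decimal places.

Total landed cost: CNY 331008.00

FCA: the seller delivers export-cleared goods to the carrier; the buyer bears costs from that point.
Already in the invoice (seller's account under FCA): inland to port, export clearance — exclude.
CIF value = FCA price + origin terminal + freight + insurance = 310760.62 + 941.94 + 3042.87 + 271.58 = 315017.01
Import duty = 315017.01 × 4.6% = 14490.78
Buyer bears: origin terminal 941.94 + freight 3042.87 + insurance 271.58 + destination terminal 390.98 + delivery 1109.23 + duty 14490.78 = 20247.38
Landed cost = invoice 310760.62 + 20247.38 = 331008.00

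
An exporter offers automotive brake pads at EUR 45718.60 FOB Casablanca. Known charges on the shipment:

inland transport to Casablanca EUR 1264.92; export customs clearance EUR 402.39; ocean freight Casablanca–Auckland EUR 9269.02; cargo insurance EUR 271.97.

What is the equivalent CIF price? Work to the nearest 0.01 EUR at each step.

CIF price: EUR 55259.59

Not relevant to the conversion: export clearance, inland to port — on the seller under both FOB and CIF; already in the FOB price and stays in the CIF price.
From FOB to CIF, the seller additionally bears: freight, insurance.
CIF price = 45718.60 + 9269.02 + 271.97 = 55259.59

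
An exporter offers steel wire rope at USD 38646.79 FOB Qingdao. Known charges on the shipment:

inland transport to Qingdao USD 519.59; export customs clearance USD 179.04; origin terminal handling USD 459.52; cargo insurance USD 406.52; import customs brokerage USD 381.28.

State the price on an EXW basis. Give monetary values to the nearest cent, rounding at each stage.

EXW price: USD 37488.64

Not relevant to the conversion: insurance, brokerage — on the buyer under both terms; not part of either seller's price.
From FOB to EXW, the seller no longer bears: inland to port, export clearance, origin terminal.
EXW price = 38646.79 − 519.59 − 179.04 − 459.52 = 37488.64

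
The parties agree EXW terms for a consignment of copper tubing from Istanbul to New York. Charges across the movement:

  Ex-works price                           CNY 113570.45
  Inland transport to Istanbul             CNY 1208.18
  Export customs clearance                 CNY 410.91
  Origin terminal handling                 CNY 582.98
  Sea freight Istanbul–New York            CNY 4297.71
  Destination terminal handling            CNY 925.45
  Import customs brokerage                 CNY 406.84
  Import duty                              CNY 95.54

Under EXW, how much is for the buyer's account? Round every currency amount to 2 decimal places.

Buyer's account: CNY 7927.61

EXW: the seller makes goods available at their premises; the buyer bears all onward costs.
Seller's account: goods 113570.45 = 113570.45
Buyer's account: inland to port 1208.18 + export clearance 410.91 + origin terminal 582.98 + freight 4297.71 + destination terminal 925.45 + brokerage 406.84 + duty 95.54 = 7927.61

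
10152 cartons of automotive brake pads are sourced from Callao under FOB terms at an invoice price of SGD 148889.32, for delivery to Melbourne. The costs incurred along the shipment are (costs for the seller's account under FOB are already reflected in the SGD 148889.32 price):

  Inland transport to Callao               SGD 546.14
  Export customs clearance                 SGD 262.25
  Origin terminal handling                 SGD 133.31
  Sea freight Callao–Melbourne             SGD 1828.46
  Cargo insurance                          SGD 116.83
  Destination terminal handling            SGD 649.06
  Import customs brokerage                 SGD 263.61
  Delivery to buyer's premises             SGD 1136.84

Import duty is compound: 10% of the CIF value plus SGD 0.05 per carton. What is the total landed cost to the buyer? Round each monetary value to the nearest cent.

FOB: the seller bears costs until goods are on board at the origin port; the buyer bears freight, insurance and all costs thereafter.
Already in the invoice (seller's account under FOB): inland to port, export clearance, origin terminal — exclude.
CIF value = FOB price + freight + insurance = 148889.32 + 1828.46 + 116.83 = 150834.61
Ad valorem component: 150834.61 × 10% = 15083.46
Specific component: 10152 × 0.05 = 507.60
Import duty = 15083.46 + 507.60 = 15591.06
Buyer bears: freight 1828.46 + insurance 116.83 + destination terminal 649.06 + brokerage 263.61 + delivery 1136.84 + duty 15591.06 = 19585.86
Landed cost = invoice 148889.32 + 19585.86 = 168475.18

Total landed cost: SGD 168475.18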